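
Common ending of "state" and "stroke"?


Word 1: "state"
Word 2: "stroke"
Comparing from end:
  Pos -1: 'e' == 'e'
  Pos -2: 't' != 'k' (stop)
LCS = "e" (length 1)


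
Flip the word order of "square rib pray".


Original: "square rib pray"
Words (1..n): square | rib | pray
Reversed (n..1): pray | rib | square
Result = "pray rib square"


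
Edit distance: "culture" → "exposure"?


Word 1: "culture" (length 7)
Word 2: "exposure" (length 8)
One optimal edit sequence (insert/delete/substitute each cost 1):
  1. insert 'e'  (+1)
  2. substitute 'c' -> 'x'  (+1)
  3. substitute 'u' -> 'p'  (+1)
  4. substitute 'l' -> 'o'  (+1)
  5. substitute 't' -> 's'  (+1)
  6. keep 'u'
  7. keep 'r'
  8. keep 'e'
Total edit operations: 5
Edit distance = 5


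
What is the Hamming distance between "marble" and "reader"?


Comparing character by character (same length = 6):
  Pos 0: 'm' vs 'r' !=
  Pos 1: 'a' vs 'e' !=
  Pos 2: 'r' vs 'a' !=
  Pos 3: 'b' vs 'd' !=
  Pos 4: 'l' vs 'e' !=
  Pos 5: 'e' vs 'r' !=
Hamming distance = 6


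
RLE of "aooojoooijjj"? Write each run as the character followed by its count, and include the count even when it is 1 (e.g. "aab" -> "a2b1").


String: "aooojoooijjj"
Scanning for consecutive runs:
  'a' x 1
  'o' x 3
  'j' x 1
  'o' x 3
  'i' x 1
  'j' x 3
RLE = "a1o3j1o3i1j3"


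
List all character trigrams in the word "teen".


Word: "teen" (length 4)
Number of trigrams = 4 - 3 + 1 = 2
  Position 0: "tee"
  Position 1: "een"
Trigrams = "tee", "een"


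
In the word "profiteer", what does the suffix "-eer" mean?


Suffix: -eer
Example: profiteer (profit + -eer)
Meaning = one who is concerned with


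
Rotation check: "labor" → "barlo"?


Word: "labor", Candidate: "barlo"
Method: check if candidate is substring of word+word
"laborlabor" contains "barlo"? No
Is rotation = No


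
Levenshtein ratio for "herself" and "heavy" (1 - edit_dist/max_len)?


Word 1: "herself" (length 7)
Word 2: "heavy" (length 5)
One optimal edit sequence:
  1. keep 'h'
  2. keep 'e'
  3. delete 'r'  (+1)
  4. delete 's'  (+1)
  5. substitute 'e' -> 'a'  (+1)
  6. substitute 'l' -> 'v'  (+1)
  7. substitute 'f' -> 'y'  (+1)
Edit distance = 5
Max length = max(7, 5) = 7
Similarity = 1 - 5/7
= 0.2857


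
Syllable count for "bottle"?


Word: "bottle"
Syllable breakdown: bot / tle
Counting: 2 parts
= 2 syllables


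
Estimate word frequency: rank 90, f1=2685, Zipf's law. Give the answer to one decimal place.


Zipf's law: f(r) = f(1) / r
f(1) = 2685
f(90) = 2685 / 90
= 29.8 occurrences


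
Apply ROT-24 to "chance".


Word: "chance"
Shift: 24
Each letter → (letter + shift) mod 26:
  'c' (2) + 24 = 0 → 'a'
  'h' (7) + 24 = 5 → 'f'
  'a' (0) + 24 = 24 → 'y'
  'n' (13) + 24 = 11 → 'l'
  'c' (2) + 24 = 0 → 'a'
  'e' (4) + 24 = 2 → 'c'
Result = "afylac"


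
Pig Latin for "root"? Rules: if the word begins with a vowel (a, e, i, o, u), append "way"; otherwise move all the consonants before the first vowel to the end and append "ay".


Word: "root"
Starts with consonant(s) → move to end, add 'ay'
Consonant cluster: "r"
Pig Latin = "ootray"


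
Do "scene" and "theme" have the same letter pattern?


Pattern of "scene": [0, 1, 2, 3, 2]
Pattern of "theme": [0, 1, 2, 3, 2]
Patterns match
Same pattern = Yes


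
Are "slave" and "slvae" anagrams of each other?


Word 1: "slave" → sorted: aelsv
Word 2: "slvae" → sorted: aelsv
Same letters? aelsv == aelsv
Anagram = Yes


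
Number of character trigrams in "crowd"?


Word: "crowd" (length 5)
Number of 3-grams = length - 3 + 1 = 5 - 3 + 1
= 3


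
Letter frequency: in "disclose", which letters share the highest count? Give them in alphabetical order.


Word: "disclose"
Letter counts:
  'c': 1
  'd': 1
  'e': 1
  'i': 1
  'l': 1
  'o': 1
  's': 2
Maximum count = 2
Most frequent = 's' (2 times each)


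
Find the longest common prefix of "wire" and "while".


Word 1: "wire"
Word 2: "while"
Comparing from start:
  Pos 0: 'w' == 'w'
  Pos 1: 'i' != 'h' (stop)
LCP = "w" (length 1)


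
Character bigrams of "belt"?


Word: "belt" (length 4)
Number of bigrams = 4 - 2 + 1 = 3
  Position 0: "be"
  Position 1: "el"
  Position 2: "lt"
Bigrams = "be", "el", "lt"


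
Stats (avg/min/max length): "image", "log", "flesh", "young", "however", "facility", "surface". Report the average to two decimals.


Lengths: "image"=5, "log"=3, "flesh"=5, "young"=5, "however"=7, "facility"=8, "surface"=7
Sum = 40, Count = 7
Average = 40/7 = 5.71
= avg=5.71, min=3, max=8


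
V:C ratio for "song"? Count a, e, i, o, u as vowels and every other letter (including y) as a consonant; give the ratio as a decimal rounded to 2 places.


Word: "song"
Vowels (a,e,i,o,u): 1
Consonants: 3
Ratio = 1/3
= 0.33


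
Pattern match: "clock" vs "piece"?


Pattern of "clock": [0, 1, 2, 0, 3]
Pattern of "piece": [0, 1, 2, 3, 2]
Patterns do not match
Same pattern = No


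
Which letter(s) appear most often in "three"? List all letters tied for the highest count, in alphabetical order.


Word: "three"
Letter counts:
  'e': 2
  'h': 1
  'r': 1
  't': 1
Maximum count = 2
Most frequent = 'e' (2 times each)


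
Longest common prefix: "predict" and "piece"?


Word 1: "predict"
Word 2: "piece"
Comparing from start:
  Pos 0: 'p' == 'p'
  Pos 1: 'r' != 'i' (stop)
LCP = "p" (length 1)


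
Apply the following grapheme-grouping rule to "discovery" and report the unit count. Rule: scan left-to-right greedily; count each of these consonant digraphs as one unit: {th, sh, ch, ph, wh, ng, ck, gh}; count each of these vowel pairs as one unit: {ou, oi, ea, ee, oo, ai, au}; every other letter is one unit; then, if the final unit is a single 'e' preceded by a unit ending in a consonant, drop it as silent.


Word: "discovery" (9 letters)
Left-to-right scan:
  (1) 'd' (letter)
  (2) 'i' (letter)
  (3) 's' (letter)
  (4) 'c' (letter)
  (5) 'o' (letter)
  (6) 'v' (letter)
  (7) 'e' (letter)
  (8) 'r' (letter)
  (9) 'y' (letter)
Units from scan: 9
Sound units = 9 units


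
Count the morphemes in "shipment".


Word: "shipment"
Morphemes: ship + -ment
Each morpheme carries meaning
= 2 morphemes


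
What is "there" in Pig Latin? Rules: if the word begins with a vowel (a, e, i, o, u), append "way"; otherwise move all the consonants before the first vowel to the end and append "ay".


Word: "there"
Starts with consonant(s) → move to end, add 'ay'
Consonant cluster: "th"
Pig Latin = "erethay"


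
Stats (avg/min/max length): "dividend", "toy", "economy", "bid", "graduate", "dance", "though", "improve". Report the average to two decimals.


Lengths: "dividend"=8, "toy"=3, "economy"=7, "bid"=3, "graduate"=8, "dance"=5, "though"=6, "improve"=7
Sum = 47, Count = 8
Average = 47/8 = 5.88
= avg=5.88, min=3, max=8


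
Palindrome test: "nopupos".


Word: "nopupos"
Reversed: "sopupon"
Forward == Backward? nopupos != sopupon
Palindrome = No


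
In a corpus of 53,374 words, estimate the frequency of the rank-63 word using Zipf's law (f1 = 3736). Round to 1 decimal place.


Zipf's law: f(r) = f(1) / r
f(1) = 3736
f(63) = 3736 / 63
= 59.3 occurrences


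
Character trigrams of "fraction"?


Word: "fraction" (length 8)
Number of trigrams = 8 - 3 + 1 = 6
  Position 0: "fra"
  Position 1: "rac"
  Position 2: "act"
  Position 3: "cti"
  Position 4: "tio"
  Position 5: "ion"
Trigrams = "fra", "rac", "act", "cti", "tio", "ion"


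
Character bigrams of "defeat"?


Word: "defeat" (length 6)
Number of bigrams = 6 - 2 + 1 = 5
  Position 0: "de"
  Position 1: "ef"
  Position 2: "fe"
  Position 3: "ea"
  Position 4: "at"
Bigrams = "de", "ef", "fe", "ea", "at"


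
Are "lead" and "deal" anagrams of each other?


Word 1: "lead" → sorted: adel
Word 2: "deal" → sorted: adel
Same letters? adel == adel
Anagram = Yes


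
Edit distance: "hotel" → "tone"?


Word 1: "hotel" (length 5)
Word 2: "tone" (length 4)
One optimal edit sequence (insert/delete/substitute each cost 1):
  1. substitute 'h' -> 't'  (+1)
  2. keep 'o'
  3. substitute 't' -> 'n'  (+1)
  4. keep 'e'
  5. delete 'l'  (+1)
Total edit operations: 3
Edit distance = 3


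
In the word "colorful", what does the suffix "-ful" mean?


Suffix: -ful
As in: colorful -> color + -ful
Meaning = full of


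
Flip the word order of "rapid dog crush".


Original: "rapid dog crush"
Words (1..n): rapid | dog | crush
Reversed (n..1): crush | dog | rapid
Result = "crush dog rapid"


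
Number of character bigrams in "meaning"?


Word: "meaning" (length 7)
Number of 2-grams = length - 2 + 1 = 7 - 2 + 1
= 6


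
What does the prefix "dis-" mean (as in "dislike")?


Prefix: dis-
As in: dislike -> dis- + like
Meaning = not / opposite


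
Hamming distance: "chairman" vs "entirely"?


Comparing character by character (same length = 8):
  Pos 0: 'c' vs 'e' !=
  Pos 1: 'h' vs 'n' !=
  Pos 2: 'a' vs 't' !=
  Pos 3: 'i' vs 'i' =
  Pos 4: 'r' vs 'r' =
  Pos 5: 'm' vs 'e' !=
  Pos 6: 'a' vs 'l' !=
  Pos 7: 'n' vs 'y' !=
Hamming distance = 6


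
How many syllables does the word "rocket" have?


Word: "rocket"
Syllable breakdown: rock | et
Counting: 2 parts
= 2 syllables


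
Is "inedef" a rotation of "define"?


Word: "define", Candidate: "inedef"
Method: check if candidate is substring of word+word
"definedefine" contains "inedef"? Yes
Is rotation = Yes


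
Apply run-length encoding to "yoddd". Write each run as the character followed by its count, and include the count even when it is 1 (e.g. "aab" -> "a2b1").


String: "yoddd"
Scanning for consecutive runs:
  'y' x 1
  'o' x 1
  'd' x 3
RLE = "y1o1d3"


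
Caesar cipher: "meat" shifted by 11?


Word: "meat"
Shift: 11
Each letter → (letter + shift) mod 26:
  'm' (12) + 11 = 23 → 'x'
  'e' (4) + 11 = 15 → 'p'
  'a' (0) + 11 = 11 → 'l'
  't' (19) + 11 = 4 → 'e'
Result = "xple"


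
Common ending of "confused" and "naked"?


Word 1: "confused"
Word 2: "naked"
Comparing from end:
  Pos -1: 'd' == 'd'
  Pos -2: 'e' == 'e'
  Pos -3: 's' != 'k' (stop)
LCS = "ed" (length 2)


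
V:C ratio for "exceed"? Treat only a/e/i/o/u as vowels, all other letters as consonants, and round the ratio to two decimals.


Word: "exceed"
Vowels (a,e,i,o,u): 3
Consonants: 3
Ratio = 3/3
= 1.00


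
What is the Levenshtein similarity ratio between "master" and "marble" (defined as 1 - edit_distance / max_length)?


Word 1: "master" (length 6)
Word 2: "marble" (length 6)
One optimal edit sequence:
  1. keep 'm'
  2. keep 'a'
  3. substitute 's' -> 'r'  (+1)
  4. substitute 't' -> 'b'  (+1)
  5. substitute 'e' -> 'l'  (+1)
  6. substitute 'r' -> 'e'  (+1)
Edit distance = 4
Max length = max(6, 6) = 6
Similarity = 1 - 4/6
= 0.3333


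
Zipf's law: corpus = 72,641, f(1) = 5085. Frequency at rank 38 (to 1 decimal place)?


Zipf's law: f(r) = f(1) / r
f(1) = 5085
f(38) = 5085 / 38
= 133.8 occurrences


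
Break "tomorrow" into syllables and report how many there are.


Word: "tomorrow"
Syllable breakdown: to | mor | row
Counting: 3 parts
= 3 syllables


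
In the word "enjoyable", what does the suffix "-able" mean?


Suffix: -able
Example: enjoyable (enjoy + -able)
Meaning = capable of


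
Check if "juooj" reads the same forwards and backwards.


Word: "juooj"
Reversed: "joouj"
Forward == Backward? juooj != joouj
Palindrome = No


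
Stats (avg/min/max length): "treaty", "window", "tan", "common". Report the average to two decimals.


Lengths: "treaty"=6, "window"=6, "tan"=3, "common"=6
Sum = 21, Count = 4
Average = 21/4 = 5.25
= avg=5.25, min=3, max=6


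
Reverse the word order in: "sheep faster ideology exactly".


Original: "sheep faster ideology exactly"
Words (1..n): sheep | faster | ideology | exactly
Reversed (n..1): exactly | ideology | faster | sheep
Result = "exactly ideology faster sheep"


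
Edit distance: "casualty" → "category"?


Word 1: "casualty" (length 8)
Word 2: "category" (length 8)
One optimal edit sequence (insert/delete/substitute each cost 1):
  1. keep 'c'
  2. keep 'a'
  3. substitute 's' -> 't'  (+1)
  4. substitute 'u' -> 'e'  (+1)
  5. substitute 'a' -> 'g'  (+1)
  6. substitute 'l' -> 'o'  (+1)
  7. substitute 't' -> 'r'  (+1)
  8. keep 'y'
Total edit operations: 5
Edit distance = 5


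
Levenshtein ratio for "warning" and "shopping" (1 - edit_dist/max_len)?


Word 1: "warning" (length 7)
Word 2: "shopping" (length 8)
One optimal edit sequence:
  1. insert 's'  (+1)
  2. substitute 'w' -> 'h'  (+1)
  3. substitute 'a' -> 'o'  (+1)
  4. substitute 'r' -> 'p'  (+1)
  5. substitute 'n' -> 'p'  (+1)
  6. keep 'i'
  7. keep 'n'
  8. keep 'g'
Edit distance = 5
Max length = max(7, 8) = 8
Similarity = 1 - 5/8
= 0.3750


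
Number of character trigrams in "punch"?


Word: "punch" (length 5)
Number of 3-grams = length - 3 + 1 = 5 - 3 + 1
= 3


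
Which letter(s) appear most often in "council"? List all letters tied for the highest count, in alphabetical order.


Word: "council"
Letter counts:
  'c': 2
  'i': 1
  'l': 1
  'n': 1
  'o': 1
  'u': 1
Maximum count = 2
Most frequent = 'c' (2 times each)


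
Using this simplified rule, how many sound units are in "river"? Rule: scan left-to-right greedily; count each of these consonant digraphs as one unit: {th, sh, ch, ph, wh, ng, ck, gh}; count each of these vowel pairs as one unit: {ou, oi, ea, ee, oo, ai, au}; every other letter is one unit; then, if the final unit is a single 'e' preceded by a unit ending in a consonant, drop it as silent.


Word: "river" (5 letters)
Left-to-right scan:
  1. 'r' (letter)
  2. 'i' (letter)
  3. 'v' (letter)
  4. 'e' (letter)
  5. 'r' (letter)
Units from scan: 5
Sound units = 5 units


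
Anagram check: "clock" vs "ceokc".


Word 1: "clock" → sorted: ccklo
Word 2: "ceokc" → sorted: cceko
Same letters? ccklo != cceko
Anagram = No


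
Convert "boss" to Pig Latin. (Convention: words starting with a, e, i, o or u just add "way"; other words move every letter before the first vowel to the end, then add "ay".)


Word: "boss"
Starts with consonant(s) → move to end, add 'ay'
Consonant cluster: "b"
Pig Latin = "ossbay"


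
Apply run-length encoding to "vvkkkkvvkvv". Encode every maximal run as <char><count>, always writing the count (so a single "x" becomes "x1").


String: "vvkkkkvvkvv"
Scanning for consecutive runs:
  'v' x 2
  'k' x 4
  'v' x 2
  'k' x 1
  'v' x 2
RLE = "v2k4v2k1v2"


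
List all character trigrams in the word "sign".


Word: "sign" (length 4)
Number of trigrams = 4 - 3 + 1 = 2
  Position 0: "sig"
  Position 1: "ign"
Trigrams = "sig", "ign"


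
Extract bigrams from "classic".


Word: "classic" (length 7)
Number of bigrams = 7 - 2 + 1 = 6
  Position 0: "cl"
  Position 1: "la"
  Position 2: "as"
  Position 3: "ss"
  Position 4: "si"
  Position 5: "ic"
Bigrams = "cl", "la", "as", "ss", "si", "ic"


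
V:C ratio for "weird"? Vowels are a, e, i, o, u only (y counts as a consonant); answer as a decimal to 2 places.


Word: "weird"
Vowels (a,e,i,o,u): 2
Consonants: 3
Ratio = 2/3
= 0.67


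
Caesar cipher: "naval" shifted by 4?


Word: "naval"
Shift: 4
Each letter → (letter + shift) mod 26:
  'n' (13) + 4 = 17 → 'r'
  'a' (0) + 4 = 4 → 'e'
  'v' (21) + 4 = 25 → 'z'
  'a' (0) + 4 = 4 → 'e'
  'l' (11) + 4 = 15 → 'p'
Result = "rezep"


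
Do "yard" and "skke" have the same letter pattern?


Pattern of "yard": [0, 1, 2, 3]
Pattern of "skke": [0, 1, 1, 2]
Patterns do not match
Same pattern = No


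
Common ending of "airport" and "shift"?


Word 1: "airport"
Word 2: "shift"
Comparing from end:
  Pos -1: 't' == 't'
  Pos -2: 'r' != 'f' (stop)
LCS = "t" (length 1)


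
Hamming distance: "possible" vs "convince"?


Comparing character by character (same length = 8):
  Pos 0: 'p' vs 'c' !=
  Pos 1: 'o' vs 'o' =
  Pos 2: 's' vs 'n' !=
  Pos 3: 's' vs 'v' !=
  Pos 4: 'i' vs 'i' =
  Pos 5: 'b' vs 'n' !=
  Pos 6: 'l' vs 'c' !=
  Pos 7: 'e' vs 'e' =
Hamming distance = 5


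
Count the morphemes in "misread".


Word: "misread"
Morphemes: mis- + read
Each morpheme carries meaning
= 2 morphemes


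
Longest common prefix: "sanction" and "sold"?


Word 1: "sanction"
Word 2: "sold"
Comparing from start:
  Pos 0: 's' == 's'
  Pos 1: 'a' != 'o' (stop)
LCP = "s" (length 1)


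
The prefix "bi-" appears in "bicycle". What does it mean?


Prefix: bi-
Example: bicycle (bi- + cycle)
Meaning = two


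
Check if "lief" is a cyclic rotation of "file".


Word: "file", Candidate: "lief"
Method: check if candidate is substring of word+word
"filefile" contains "lief"? No
Is rotation = No


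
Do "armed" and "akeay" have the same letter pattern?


Pattern of "armed": [0, 1, 2, 3, 4]
Pattern of "akeay": [0, 1, 2, 0, 3]
Patterns do not match
Same pattern = No


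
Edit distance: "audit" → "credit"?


Word 1: "audit" (length 5)
Word 2: "credit" (length 6)
One optimal edit sequence (insert/delete/substitute each cost 1):
  1. insert 'c'  (+1)
  2. substitute 'a' -> 'r'  (+1)
  3. substitute 'u' -> 'e'  (+1)
  4. keep 'd'
  5. keep 'i'
  6. keep 't'
Total edit operations: 3
Edit distance = 3


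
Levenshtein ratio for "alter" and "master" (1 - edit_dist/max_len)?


Word 1: "alter" (length 5)
Word 2: "master" (length 6)
One optimal edit sequence:
  1. insert 'm'  (+1)
  2. keep 'a'
  3. substitute 'l' -> 's'  (+1)
  4. keep 't'
  5. keep 'e'
  6. keep 'r'
Edit distance = 2
Max length = max(5, 6) = 6
Similarity = 1 - 2/6
= 0.6667


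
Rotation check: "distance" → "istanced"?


Word: "distance", Candidate: "istanced"
Method: check if candidate is substring of word+word
"distancedistance" contains "istanced"? Yes
Is rotation = Yes


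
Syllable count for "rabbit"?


Word: "rabbit"
Syllable breakdown: rab | bit
Counting: 2 parts
= 2 syllables


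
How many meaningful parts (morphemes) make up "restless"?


Word: "restless"
Morphemes: rest | -less
Each morpheme carries meaning
= 2 morphemes


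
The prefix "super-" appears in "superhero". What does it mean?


Prefix: super-
As in: superhero -> super- + hero
Meaning = above / beyond


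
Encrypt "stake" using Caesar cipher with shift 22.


Word: "stake"
Shift: 22
Each letter → (letter + shift) mod 26:
  's' (18) + 22 = 14 → 'o'
  't' (19) + 22 = 15 → 'p'
  'a' (0) + 22 = 22 → 'w'
  'k' (10) + 22 = 6 → 'g'
  'e' (4) + 22 = 0 → 'a'
Result = "opwga"


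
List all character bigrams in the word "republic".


Word: "republic" (length 8)
Number of bigrams = 8 - 2 + 1 = 7
  Position 0: "re"
  Position 1: "ep"
  Position 2: "pu"
  Position 3: "ub"
  Position 4: "bl"
  Position 5: "li"
  Position 6: "ic"
Bigrams = "re", "ep", "pu", "ub", "bl", "li", "ic"


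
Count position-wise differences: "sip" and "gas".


Comparing character by character (same length = 3):
  Pos 0: 's' vs 'g' !=
  Pos 1: 'i' vs 'a' !=
  Pos 2: 'p' vs 's' !=
Hamming distance = 3


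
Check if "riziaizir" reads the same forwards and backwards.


Word: "riziaizir"
Reversed: "riziaizir"
Forward == Backward? riziaizir == riziaizir
Palindrome = Yes


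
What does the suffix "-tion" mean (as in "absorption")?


Suffix: -tion
As in: absorption -> absorb + -tion, with a spelling change
Meaning = act or process


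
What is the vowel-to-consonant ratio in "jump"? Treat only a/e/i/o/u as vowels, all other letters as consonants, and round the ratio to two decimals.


Word: "jump"
Vowels (a,e,i,o,u): 1
Consonants: 3
Ratio = 1/3
= 0.33


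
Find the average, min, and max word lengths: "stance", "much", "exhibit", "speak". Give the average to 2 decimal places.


Lengths: "stance"=6, "much"=4, "exhibit"=7, "speak"=5
Sum = 22, Count = 4
Average = 22/4 = 5.50
= avg=5.50, min=4, max=7


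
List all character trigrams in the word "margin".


Word: "margin" (length 6)
Number of trigrams = 6 - 3 + 1 = 4
  Position 0: "mar"
  Position 1: "arg"
  Position 2: "rgi"
  Position 3: "gin"
Trigrams = "mar", "arg", "rgi", "gin"


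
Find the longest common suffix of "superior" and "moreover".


Word 1: "superior"
Word 2: "moreover"
Comparing from end:
  Pos -1: 'r' == 'r'
  Pos -2: 'o' != 'e' (stop)
LCS = "r" (length 1)


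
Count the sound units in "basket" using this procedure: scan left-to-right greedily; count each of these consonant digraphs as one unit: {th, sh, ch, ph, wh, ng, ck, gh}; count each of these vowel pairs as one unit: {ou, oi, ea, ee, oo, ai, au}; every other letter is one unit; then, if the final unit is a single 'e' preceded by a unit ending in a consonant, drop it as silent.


Word: "basket" (6 letters)
Left-to-right scan:
  1. 'b' (letter)
  2. 'a' (letter)
  3. 's' (letter)
  4. 'k' (letter)
  5. 'e' (letter)
  6. 't' (letter)
Units from scan: 6
Sound units = 6 units


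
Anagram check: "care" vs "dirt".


Word 1: "care" → sorted: acer
Word 2: "dirt" → sorted: dirt
Same letters? acer != dirt
Anagram = No


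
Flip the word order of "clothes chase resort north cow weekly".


Original: "clothes chase resort north cow weekly"
Words (1..n): clothes | chase | resort | north | cow | weekly
Reversed (n..1): weekly | cow | north | resort | chase | clothes
Result = "weekly cow north resort chase clothes"


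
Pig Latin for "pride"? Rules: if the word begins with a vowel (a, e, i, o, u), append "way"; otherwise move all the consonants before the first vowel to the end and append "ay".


Word: "pride"
Starts with consonant(s) → move to end, add 'ay'
Consonant cluster: "pr"
Pig Latin = "idepray"


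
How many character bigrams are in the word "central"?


Word: "central" (length 7)
Number of 2-grams = length - 2 + 1 = 7 - 2 + 1
= 6


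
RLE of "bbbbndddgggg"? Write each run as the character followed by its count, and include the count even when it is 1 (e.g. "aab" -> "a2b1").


String: "bbbbndddgggg"
Scanning for consecutive runs:
  'b' x 4
  'n' x 1
  'd' x 3
  'g' x 4
RLE = "b4n1d3g4"


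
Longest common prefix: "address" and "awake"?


Word 1: "address"
Word 2: "awake"
Comparing from start:
  Pos 0: 'a' == 'a'
  Pos 1: 'd' != 'w' (stop)
LCP = "a" (length 1)


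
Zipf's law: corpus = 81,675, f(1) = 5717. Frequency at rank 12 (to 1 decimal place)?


Zipf's law: f(r) = f(1) / r
f(1) = 5717
f(12) = 5717 / 12
= 476.4 occurrences


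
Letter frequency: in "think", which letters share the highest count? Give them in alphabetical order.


Word: "think"
Letter counts:
  'h': 1
  'i': 1
  'k': 1
  'n': 1
  't': 1
Maximum count = 1
Most frequent = 'h', 'i', 'k', 'n', 't' (1 time each)


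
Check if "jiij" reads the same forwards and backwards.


Word: "jiij"
Reversed: "jiij"
Forward == Backward? jiij == jiij
Palindrome = Yes


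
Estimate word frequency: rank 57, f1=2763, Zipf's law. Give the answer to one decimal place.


Zipf's law: f(r) = f(1) / r
f(1) = 2763
f(57) = 2763 / 57
= 48.5 occurrences


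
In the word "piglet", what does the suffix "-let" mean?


Suffix: -let
Example: piglet = pig + -let
Meaning = small


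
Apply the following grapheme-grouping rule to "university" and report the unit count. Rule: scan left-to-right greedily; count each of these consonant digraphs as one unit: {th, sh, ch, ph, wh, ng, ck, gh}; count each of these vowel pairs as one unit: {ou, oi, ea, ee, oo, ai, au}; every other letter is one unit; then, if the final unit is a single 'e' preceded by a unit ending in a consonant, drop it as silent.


Word: "university" (10 letters)
Left-to-right scan:
  [1] 'u' (letter)
  [2] 'n' (letter)
  [3] 'i' (letter)
  [4] 'v' (letter)
  [5] 'e' (letter)
  [6] 'r' (letter)
  [7] 's' (letter)
  [8] 'i' (letter)
  [9] 't' (letter)
  [10] 'y' (letter)
Units from scan: 10
Sound units = 10 units


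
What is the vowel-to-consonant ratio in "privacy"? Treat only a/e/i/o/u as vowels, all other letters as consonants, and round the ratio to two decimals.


Word: "privacy"
Vowels (a,e,i,o,u): 2
Consonants: 5
Ratio = 2/5
= 0.40


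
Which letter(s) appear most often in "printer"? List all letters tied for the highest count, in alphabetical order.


Word: "printer"
Letter counts:
  'e': 1
  'i': 1
  'n': 1
  'p': 1
  'r': 2
  't': 1
Maximum count = 2
Most frequent = 'r' (2 times each)


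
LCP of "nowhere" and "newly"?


Word 1: "nowhere"
Word 2: "newly"
Comparing from start:
  Pos 0: 'n' == 'n'
  Pos 1: 'o' != 'e' (stop)
LCP = "n" (length 1)


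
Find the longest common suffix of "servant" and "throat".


Word 1: "servant"
Word 2: "throat"
Comparing from end:
  Pos -1: 't' == 't'
  Pos -2: 'n' != 'a' (stop)
LCS = "t" (length 1)


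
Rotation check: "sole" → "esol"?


Word: "sole", Candidate: "esol"
Method: check if candidate is substring of word+word
"solesole" contains "esol"? Yes
Is rotation = Yes


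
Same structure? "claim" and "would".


Pattern of "claim": [0, 1, 2, 3, 4]
Pattern of "would": [0, 1, 2, 3, 4]
Patterns match
Same pattern = Yes


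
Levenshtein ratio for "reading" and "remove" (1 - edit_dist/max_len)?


Word 1: "reading" (length 7)
Word 2: "remove" (length 6)
One optimal edit sequence:
  1. keep 'r'
  2. keep 'e'
  3. delete 'a'  (+1)
  4. substitute 'd' -> 'm'  (+1)
  5. substitute 'i' -> 'o'  (+1)
  6. substitute 'n' -> 'v'  (+1)
  7. substitute 'g' -> 'e'  (+1)
Edit distance = 5
Max length = max(7, 6) = 7
Similarity = 1 - 5/7
= 0.2857


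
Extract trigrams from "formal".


Word: "formal" (length 6)
Number of trigrams = 6 - 3 + 1 = 4
  Position 0: "for"
  Position 1: "orm"
  Position 2: "rma"
  Position 3: "mal"
Trigrams = "for", "orm", "rma", "mal"


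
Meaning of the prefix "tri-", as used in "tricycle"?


Prefix: tri-
Example: tricycle = tri- + cycle
Meaning = three


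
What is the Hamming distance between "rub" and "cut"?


Comparing character by character (same length = 3):
  Pos 0: 'r' vs 'c' !=
  Pos 1: 'u' vs 'u' =
  Pos 2: 'b' vs 't' !=
Hamming distance = 2


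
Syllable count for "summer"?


Word: "summer"
Syllable breakdown: sum · mer
Counting: 2 parts
= 2 syllables


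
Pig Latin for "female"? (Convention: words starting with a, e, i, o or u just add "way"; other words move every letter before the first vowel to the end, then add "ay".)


Word: "female"
Starts with consonant(s) → move to end, add 'ay'
Consonant cluster: "f"
Pig Latin = "emalefay"


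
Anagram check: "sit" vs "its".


Word 1: "sit" → sorted: ist
Word 2: "its" → sorted: ist
Same letters? ist == ist
Anagram = Yes


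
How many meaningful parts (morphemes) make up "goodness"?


Word: "goodness"
Morphemes: good | -ness
Each morpheme carries meaning
= 2 morphemes


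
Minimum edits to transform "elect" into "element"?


Word 1: "elect" (length 5)
Word 2: "element" (length 7)
One optimal edit sequence (insert/delete/substitute each cost 1):
  1. keep 'e'
  2. keep 'l'
  3. insert 'e'  (+1)
  4. insert 'm'  (+1)
  5. keep 'e'
  6. substitute 'c' -> 'n'  (+1)
  7. keep 't'
Total edit operations: 3
Edit distance = 3


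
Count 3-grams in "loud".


Word: "loud" (length 4)
Number of 3-grams = length - 3 + 1 = 4 - 3 + 1
= 2


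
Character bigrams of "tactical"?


Word: "tactical" (length 8)
Number of bigrams = 8 - 2 + 1 = 7
  Position 0: "ta"
  Position 1: "ac"
  Position 2: "ct"
  Position 3: "ti"
  Position 4: "ic"
  Position 5: "ca"
  Position 6: "al"
Bigrams = "ta", "ac", "ct", "ti", "ic", "ca", "al"


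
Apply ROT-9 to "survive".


Word: "survive"
Shift: 9
Each letter → (letter + shift) mod 26:
  's' (18) + 9 = 1 → 'b'
  'u' (20) + 9 = 3 → 'd'
  'r' (17) + 9 = 0 → 'a'
  'v' (21) + 9 = 4 → 'e'
  'i' (8) + 9 = 17 → 'r'
  'v' (21) + 9 = 4 → 'e'
  'e' (4) + 9 = 13 → 'n'
Result = "bdaeren"


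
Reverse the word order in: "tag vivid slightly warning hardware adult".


Original: "tag vivid slightly warning hardware adult"
Words (1..n): tag | vivid | slightly | warning | hardware | adult
Reversed (n..1): adult | hardware | warning | slightly | vivid | tag
Result = "adult hardware warning slightly vivid tag"


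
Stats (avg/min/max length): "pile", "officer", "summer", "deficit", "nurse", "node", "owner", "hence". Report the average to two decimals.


Lengths: "pile"=4, "officer"=7, "summer"=6, "deficit"=7, "nurse"=5, "node"=4, "owner"=5, "hence"=5
Sum = 43, Count = 8
Average = 43/8 = 5.38
= avg=5.38, min=4, max=7


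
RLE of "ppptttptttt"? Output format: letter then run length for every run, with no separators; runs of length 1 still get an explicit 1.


String: "ppptttptttt"
Scanning for consecutive runs:
  'p' x 3
  't' x 3
  'p' x 1
  't' x 4
RLE = "p3t3p1t4"


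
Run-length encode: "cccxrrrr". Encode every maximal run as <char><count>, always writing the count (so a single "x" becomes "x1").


String: "cccxrrrr"
Scanning for consecutive runs:
  'c' x 3
  'x' x 1
  'r' x 4
RLE = "c3x1r4"


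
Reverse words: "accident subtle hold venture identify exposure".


Original: "accident subtle hold venture identify exposure"
Words (1..n): accident | subtle | hold | venture | identify | exposure
Reversed (n..1): exposure | identify | venture | hold | subtle | accident
Result = "exposure identify venture hold subtle accident"


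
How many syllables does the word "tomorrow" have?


Word: "tomorrow"
Syllable breakdown: to | mor | row
Counting: 3 parts
= 3 syllables


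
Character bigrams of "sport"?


Word: "sport" (length 5)
Number of bigrams = 5 - 2 + 1 = 4
  Position 0: "sp"
  Position 1: "po"
  Position 2: "or"
  Position 3: "rt"
Bigrams = "sp", "po", "or", "rt"


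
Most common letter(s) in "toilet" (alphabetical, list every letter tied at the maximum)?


Word: "toilet"
Letter counts:
  'e': 1
  'i': 1
  'l': 1
  'o': 1
  't': 2
Maximum count = 2
Most frequent = 't' (2 times each)


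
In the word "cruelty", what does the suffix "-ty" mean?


Suffix: -ty
Example: cruelty (cruel + -ty)
Meaning = quality of


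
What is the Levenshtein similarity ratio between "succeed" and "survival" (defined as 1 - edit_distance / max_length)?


Word 1: "succeed" (length 7)
Word 2: "survival" (length 8)
One optimal edit sequence:
  1. keep 's'
  2. keep 'u'
  3. insert 'r'  (+1)
  4. substitute 'c' -> 'v'  (+1)
  5. substitute 'c' -> 'i'  (+1)
  6. substitute 'e' -> 'v'  (+1)
  7. substitute 'e' -> 'a'  (+1)
  8. substitute 'd' -> 'l'  (+1)
Edit distance = 6
Max length = max(7, 8) = 8
Similarity = 1 - 6/8
= 0.2500


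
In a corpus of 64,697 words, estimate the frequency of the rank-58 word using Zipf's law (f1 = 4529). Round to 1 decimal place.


Zipf's law: f(r) = f(1) / r
f(1) = 4529
f(58) = 4529 / 58
= 78.1 occurrences


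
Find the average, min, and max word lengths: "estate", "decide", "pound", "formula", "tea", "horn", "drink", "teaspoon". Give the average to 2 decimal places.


Lengths: "estate"=6, "decide"=6, "pound"=5, "formula"=7, "tea"=3, "horn"=4, "drink"=5, "teaspoon"=8
Sum = 44, Count = 8
Average = 44/8 = 5.50
= avg=5.50, min=3, max=8


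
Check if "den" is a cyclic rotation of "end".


Word: "end", Candidate: "den"
Method: check if candidate is substring of word+word
"endend" contains "den"? Yes
Is rotation = Yes


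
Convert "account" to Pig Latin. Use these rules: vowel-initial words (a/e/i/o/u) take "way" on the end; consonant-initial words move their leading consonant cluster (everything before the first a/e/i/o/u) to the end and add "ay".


Word: "account"
Starts with vowel → add 'way'
Pig Latin = "accountway"


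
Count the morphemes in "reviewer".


Word: "reviewer"
Morphemes: re- | view | -er
Each morpheme carries meaning
= 3 morphemes


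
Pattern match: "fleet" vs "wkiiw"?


Pattern of "fleet": [0, 1, 2, 2, 3]
Pattern of "wkiiw": [0, 1, 2, 2, 0]
Patterns do not match
Same pattern = No


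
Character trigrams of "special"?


Word: "special" (length 7)
Number of trigrams = 7 - 3 + 1 = 5
  Position 0: "spe"
  Position 1: "pec"
  Position 2: "eci"
  Position 3: "cia"
  Position 4: "ial"
Trigrams = "spe", "pec", "eci", "cia", "ial"


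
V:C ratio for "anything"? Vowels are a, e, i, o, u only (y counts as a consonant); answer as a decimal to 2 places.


Word: "anything"
Vowels (a,e,i,o,u): 2
Consonants: 6
Ratio = 2/6
= 0.33


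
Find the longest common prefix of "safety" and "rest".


Word 1: "safety"
Word 2: "rest"
Comparing from start:
  Pos 0: 's' != 'r' (stop)
LCP = "" (length 0)


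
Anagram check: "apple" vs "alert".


Word 1: "apple" → sorted: aelpp
Word 2: "alert" → sorted: aelrt
Same letters? aelpp != aelrt
Anagram = No


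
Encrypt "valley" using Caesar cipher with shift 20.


Word: "valley"
Shift: 20
Each letter → (letter + shift) mod 26:
  'v' (21) + 20 = 15 → 'p'
  'a' (0) + 20 = 20 → 'u'
  'l' (11) + 20 = 5 → 'f'
  'l' (11) + 20 = 5 → 'f'
  'e' (4) + 20 = 24 → 'y'
  'y' (24) + 20 = 18 → 's'
Result = "puffys"


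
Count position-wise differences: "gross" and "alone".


Comparing character by character (same length = 5):
  Pos 0: 'g' vs 'a' !=
  Pos 1: 'r' vs 'l' !=
  Pos 2: 'o' vs 'o' =
  Pos 3: 's' vs 'n' !=
  Pos 4: 's' vs 'e' !=
Hamming distance = 4


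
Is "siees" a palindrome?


Word: "siees"
Reversed: "seeis"
Forward == Backward? siees != seeis
Palindrome = No


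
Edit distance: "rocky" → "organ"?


Word 1: "rocky" (length 5)
Word 2: "organ" (length 5)
One optimal edit sequence (insert/delete/substitute each cost 1):
  1. substitute 'r' -> 'o'  (+1)
  2. substitute 'o' -> 'r'  (+1)
  3. substitute 'c' -> 'g'  (+1)
  4. substitute 'k' -> 'a'  (+1)
  5. substitute 'y' -> 'n'  (+1)
Total edit operations: 5
Edit distance = 5


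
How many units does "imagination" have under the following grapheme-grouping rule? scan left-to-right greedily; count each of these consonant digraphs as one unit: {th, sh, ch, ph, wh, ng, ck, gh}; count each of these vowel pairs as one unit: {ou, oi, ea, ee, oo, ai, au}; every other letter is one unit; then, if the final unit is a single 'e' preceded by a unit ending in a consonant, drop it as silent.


Word: "imagination" (11 letters)
Left-to-right scan:
  (1) 'i' (letter)
  (2) 'm' (letter)
  (3) 'a' (letter)
  (4) 'g' (letter)
  (5) 'i' (letter)
  (6) 'n' (letter)
  (7) 'a' (letter)
  (8) 't' (letter)
  (9) 'i' (letter)
  (10) 'o' (letter)
  (11) 'n' (letter)
Units from scan: 11
Sound units = 11 units


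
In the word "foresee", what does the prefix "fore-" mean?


Prefix: fore-
As in: foresee -> fore- + see
Meaning = before


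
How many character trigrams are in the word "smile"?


Word: "smile" (length 5)
Number of 3-grams = length - 3 + 1 = 5 - 3 + 1
= 3


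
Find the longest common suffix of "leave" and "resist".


Word 1: "leave"
Word 2: "resist"
Comparing from end:
  Pos -1: 'e' != 't' (stop)
LCS = "" (length 0)


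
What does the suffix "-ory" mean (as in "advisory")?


Suffix: -ory
As in: advisory -> advise + -ory, with a spelling change
Meaning = relating to / place for


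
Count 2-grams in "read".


Word: "read" (length 4)
Number of 2-grams = length - 2 + 1 = 4 - 2 + 1
= 3


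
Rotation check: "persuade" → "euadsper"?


Word: "persuade", Candidate: "euadsper"
Method: check if candidate is substring of word+word
"persuadepersuade" contains "euadsper"? No
Is rotation = No


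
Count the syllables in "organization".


Word: "organization"
Syllable breakdown: or | gan | i | za | tion
Counting: 5 parts
= 5 syllables


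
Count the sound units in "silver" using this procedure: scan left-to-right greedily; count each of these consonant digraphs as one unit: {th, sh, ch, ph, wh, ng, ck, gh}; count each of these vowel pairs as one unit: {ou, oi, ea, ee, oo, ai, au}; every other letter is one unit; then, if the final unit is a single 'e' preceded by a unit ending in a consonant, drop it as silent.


Word: "silver" (6 letters)
Left-to-right scan:
  1. 's' (letter)
  2. 'i' (letter)
  3. 'l' (letter)
  4. 'v' (letter)
  5. 'e' (letter)
  6. 'r' (letter)
Units from scan: 6
Sound units = 6 units


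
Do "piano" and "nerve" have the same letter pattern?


Pattern of "piano": [0, 1, 2, 3, 4]
Pattern of "nerve": [0, 1, 2, 3, 1]
Patterns do not match
Same pattern = No


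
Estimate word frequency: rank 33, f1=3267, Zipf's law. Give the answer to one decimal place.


Zipf's law: f(r) = f(1) / r
f(1) = 3267
f(33) = 3267 / 33
= 99.0 occurrences


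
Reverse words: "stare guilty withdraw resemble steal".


Original: "stare guilty withdraw resemble steal"
Words (1..n): stare | guilty | withdraw | resemble | steal
Reversed (n..1): steal | resemble | withdraw | guilty | stare
Result = "steal resemble withdraw guilty stare"


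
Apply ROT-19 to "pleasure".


Word: "pleasure"
Shift: 19
Each letter → (letter + shift) mod 26:
  'p' (15) + 19 = 8 → 'i'
  'l' (11) + 19 = 4 → 'e'
  'e' (4) + 19 = 23 → 'x'
  'a' (0) + 19 = 19 → 't'
  's' (18) + 19 = 11 → 'l'
  'u' (20) + 19 = 13 → 'n'
  'r' (17) + 19 = 10 → 'k'
  'e' (4) + 19 = 23 → 'x'
Result = "iextlnkx"


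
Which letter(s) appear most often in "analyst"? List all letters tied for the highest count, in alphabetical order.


Word: "analyst"
Letter counts:
  'a': 2
  'l': 1
  'n': 1
  's': 1
  't': 1
  'y': 1
Maximum count = 2
Most frequent = 'a' (2 times each)


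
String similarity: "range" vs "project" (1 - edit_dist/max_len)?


Word 1: "range" (length 5)
Word 2: "project" (length 7)
One optimal edit sequence:
  1. insert 'p'  (+1)
  2. keep 'r'
  3. insert 'o'  (+1)
  4. substitute 'a' -> 'j'  (+1)
  5. substitute 'n' -> 'e'  (+1)
  6. substitute 'g' -> 'c'  (+1)
  7. substitute 'e' -> 't'  (+1)
Edit distance = 6
Max length = max(5, 7) = 7
Similarity = 1 - 6/7
= 0.1429


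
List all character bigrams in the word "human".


Word: "human" (length 5)
Number of bigrams = 5 - 2 + 1 = 4
  Position 0: "hu"
  Position 1: "um"
  Position 2: "ma"
  Position 3: "an"
Bigrams = "hu", "um", "ma", "an"


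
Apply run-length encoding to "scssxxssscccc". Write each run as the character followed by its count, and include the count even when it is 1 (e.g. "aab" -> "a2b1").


String: "scssxxssscccc"
Scanning for consecutive runs:
  's' x 1
  'c' x 1
  's' x 2
  'x' x 2
  's' x 3
  'c' x 4
RLE = "s1c1s2x2s3c4"


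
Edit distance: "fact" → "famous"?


Word 1: "fact" (length 4)
Word 2: "famous" (length 6)
One optimal edit sequence (insert/delete/substitute each cost 1):
  1. keep 'f'
  2. keep 'a'
  3. insert 'm'  (+1)
  4. insert 'o'  (+1)
  5. substitute 'c' -> 'u'  (+1)
  6. substitute 't' -> 's'  (+1)
Total edit operations: 4
Edit distance = 4


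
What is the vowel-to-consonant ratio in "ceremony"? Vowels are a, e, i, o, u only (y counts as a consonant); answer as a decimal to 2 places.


Word: "ceremony"
Vowels (a,e,i,o,u): 3
Consonants: 5
Ratio = 3/5
= 0.60


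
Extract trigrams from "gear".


Word: "gear" (length 4)
Number of trigrams = 4 - 3 + 1 = 2
  Position 0: "gea"
  Position 1: "ear"
Trigrams = "gea", "ear"


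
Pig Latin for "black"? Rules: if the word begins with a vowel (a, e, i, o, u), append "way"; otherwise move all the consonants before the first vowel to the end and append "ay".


Word: "black"
Starts with consonant(s) → move to end, add 'ay'
Consonant cluster: "bl"
Pig Latin = "ackblay"


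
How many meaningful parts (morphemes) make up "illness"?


Word: "illness"
Morphemes: ill + -ness
Each morpheme carries meaning
= 2 morphemes


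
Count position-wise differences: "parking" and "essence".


Comparing character by character (same length = 7):
  Pos 0: 'p' vs 'e' !=
  Pos 1: 'a' vs 's' !=
  Pos 2: 'r' vs 's' !=
  Pos 3: 'k' vs 'e' !=
  Pos 4: 'i' vs 'n' !=
  Pos 5: 'n' vs 'c' !=
  Pos 6: 'g' vs 'e' !=
Hamming distance = 7
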